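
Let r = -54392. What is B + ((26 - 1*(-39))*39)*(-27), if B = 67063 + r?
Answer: -55774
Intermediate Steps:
B = 12671 (B = 67063 - 54392 = 12671)
B + ((26 - 1*(-39))*39)*(-27) = 12671 + ((26 - 1*(-39))*39)*(-27) = 12671 + ((26 + 39)*39)*(-27) = 12671 + (65*39)*(-27) = 12671 + 2535*(-27) = 12671 - 68445 = -55774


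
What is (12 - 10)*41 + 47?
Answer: 129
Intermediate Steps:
(12 - 10)*41 + 47 = 2*41 + 47 = 82 + 47 = 129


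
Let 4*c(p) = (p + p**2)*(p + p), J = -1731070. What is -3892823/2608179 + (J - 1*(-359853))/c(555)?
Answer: -112307503685231/74446948513350 ≈ -1.5086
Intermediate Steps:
c(p) = p*(p + p**2)/2 (c(p) = ((p + p**2)*(p + p))/4 = ((p + p**2)*(2*p))/4 = (2*p*(p + p**2))/4 = p*(p + p**2)/2)
-3892823/2608179 + (J - 1*(-359853))/c(555) = -3892823/2608179 + (-1731070 - 1*(-359853))/(((1/2)*555**2*(1 + 555))) = -3892823*1/2608179 + (-1731070 + 359853)/(((1/2)*308025*556)) = -3892823/2608179 - 1371217/85630950 = -112307503685231/74446948513350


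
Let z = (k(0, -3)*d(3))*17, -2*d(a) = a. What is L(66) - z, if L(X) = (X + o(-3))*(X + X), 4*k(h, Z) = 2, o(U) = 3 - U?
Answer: 38067/4 ≈ 9516.8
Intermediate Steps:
k(h, Z) = ½ (k(h, Z) = (¼)*2 = ½)
d(a) = -a/2
L(X) = 2*X*(6 + X) (L(X) = (X + (3 - 1*(-3)))*(X + X) = (X + (3 + 3))*(2*X) = (X + 6)*(2*X) = (6 + X)*(2*X) = 2*X*(6 + X))
z = -51/4 (z = ((-½*3)/2)*17 = ((½)*(-3/2))*17 = -¾*17 = -51/4 ≈ -12.750)
L(66) - z = 2*66*(6 + 66) - 1*(-51/4) = 2*66*72 + 51/4 = 9504 + 51/4 = 38067/4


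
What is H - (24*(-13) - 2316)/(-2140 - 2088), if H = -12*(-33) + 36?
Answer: 455967/1057 ≈ 431.38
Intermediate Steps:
H = 432 (H = 396 + 36 = 432)
H - (24*(-13) - 2316)/(-2140 - 2088) = 432 - (24*(-13) - 2316)/(-2140 - 2088) = 432 - (-312 - 2316)/(-4228) = 432 - (-2628)*(-1)/4228 = 432 - 1*657/1057 = 432 - 657/1057 = 455967/1057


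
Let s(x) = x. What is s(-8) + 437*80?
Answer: 34952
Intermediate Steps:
s(-8) + 437*80 = -8 + 437*80 = -8 + 34960 = 34952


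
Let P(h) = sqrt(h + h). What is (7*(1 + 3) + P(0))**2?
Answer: 784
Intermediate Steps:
P(h) = sqrt(2)*sqrt(h) (P(h) = sqrt(2*h) = sqrt(2)*sqrt(h))
(7*(1 + 3) + P(0))**2 = (7*(1 + 3) + sqrt(2)*sqrt(0))**2 = (7*4 + sqrt(2)*0)**2 = (28 + 0)**2 = 28**2 = 784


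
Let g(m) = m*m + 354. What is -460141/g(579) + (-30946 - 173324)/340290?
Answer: -833827302/422961565 ≈ -1.9714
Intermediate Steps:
g(m) = 354 + m² (g(m) = m² + 354 = 354 + m²)
-460141/g(579) + (-30946 - 173324)/340290 = -460141/(354 + 579²) + (-30946 - 173324)/340290 = -460141/(354 + 335241) - 204270*1/340290 = -460141/335595 - 6809/11343 = -833827302/422961565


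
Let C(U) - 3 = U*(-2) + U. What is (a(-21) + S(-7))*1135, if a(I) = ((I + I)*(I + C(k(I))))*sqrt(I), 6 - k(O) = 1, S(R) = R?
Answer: -7945 + 1096410*I*sqrt(21) ≈ -7945.0 + 5.0244e+6*I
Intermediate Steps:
k(O) = 5 (k(O) = 6 - 1*1 = 6 - 1 = 5)
C(U) = 3 - U (C(U) = 3 + (U*(-2) + U) = 3 + (-2*U + U) = 3 - U)
a(I) = 2*I**(3/2)*(-2 + I) (a(I) = ((I + I)*(I + (3 - 1*5)))*sqrt(I) = ((2*I)*(I + (3 - 5)))*sqrt(I) = ((2*I)*(I - 2))*sqrt(I) = ((2*I)*(-2 + I))*sqrt(I) = (2*I*(-2 + I))*sqrt(I) = 2*I**(3/2)*(-2 + I))
(a(-21) + S(-7))*1135 = (2*(-21)**(3/2)*(-2 - 21) - 7)*1135 = (2*(-21*I*sqrt(21))*(-23) - 7)*1135 = (966*I*sqrt(21) - 7)*1135 = (-7 + 966*I*sqrt(21))*1135 = -7945 + 1096410*I*sqrt(21)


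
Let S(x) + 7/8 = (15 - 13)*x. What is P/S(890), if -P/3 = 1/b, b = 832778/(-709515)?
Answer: 8514180/5926464637 ≈ 0.0014366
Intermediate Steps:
S(x) = -7/8 + 2*x (S(x) = -7/8 + (15 - 13)*x = -7/8 + 2*x)
b = -832778/709515 (b = 832778*(-1/709515) = -832778/709515 ≈ -1.1737)
P = 2128545/832778 (P = -3/(-832778/709515) = -3*(-709515/832778) = 2128545/832778 ≈ 2.5560)
P/S(890) = 2128545/(832778*(-7/8 + 2*890)) = 2128545/(832778*(-7/8 + 1780)) = 2128545/(832778*(14233/8)) = (2128545/832778)*(8/14233) = 8514180/5926464637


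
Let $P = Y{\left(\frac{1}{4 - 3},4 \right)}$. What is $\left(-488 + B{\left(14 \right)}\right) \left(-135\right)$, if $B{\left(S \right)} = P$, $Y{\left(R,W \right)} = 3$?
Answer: $65475$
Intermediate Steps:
$P = 3$
$B{\left(S \right)} = 3$
$\left(-488 + B{\left(14 \right)}\right) \left(-135\right) = \left(-488 + 3\right) \left(-135\right) = \left(-485\right) \left(-135\right) = 65475$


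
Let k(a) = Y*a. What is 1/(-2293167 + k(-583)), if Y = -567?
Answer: -1/1962606 ≈ -5.0953e-7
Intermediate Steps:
k(a) = -567*a
1/(-2293167 + k(-583)) = 1/(-2293167 - 567*(-583)) = 1/(-2293167 + 330561) = 1/(-1962606) = -1/1962606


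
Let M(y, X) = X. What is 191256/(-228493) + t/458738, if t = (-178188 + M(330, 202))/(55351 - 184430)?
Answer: -5662442726178107/6764928535955443 ≈ -0.83703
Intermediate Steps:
t = 177986/129079 (t = (-178188 + 202)/(55351 - 184430) = -177986/(-129079) = -177986*(-1/129079) = 177986/129079 ≈ 1.3789)
191256/(-228493) + t/458738 = 191256/(-228493) + (177986/129079)/458738 = 191256*(-1/228493) + (177986/129079)*(1/458738) = -191256/228493 + 88993/29606721151 = -5662442726178107/6764928535955443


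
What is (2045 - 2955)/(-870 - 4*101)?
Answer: 5/7 ≈ 0.71429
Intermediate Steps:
(2045 - 2955)/(-870 - 4*101) = -910/(-870 - 404) = -910/(-1274) = -910*(-1/1274) = 5/7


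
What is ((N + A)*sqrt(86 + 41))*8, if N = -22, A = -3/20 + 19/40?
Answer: -867*sqrt(127)/5 ≈ -1954.1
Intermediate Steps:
A = 13/40 (A = -3*1/20 + 19*(1/40) = -3/20 + 19/40 = 13/40 ≈ 0.32500)
((N + A)*sqrt(86 + 41))*8 = ((-22 + 13/40)*sqrt(86 + 41))*8 = -867*sqrt(127)/40*8 = -867*sqrt(127)/5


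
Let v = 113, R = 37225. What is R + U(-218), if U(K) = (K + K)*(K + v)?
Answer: 83005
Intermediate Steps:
U(K) = 2*K*(113 + K) (U(K) = (K + K)*(K + 113) = (2*K)*(113 + K) = 2*K*(113 + K))
R + U(-218) = 37225 + 2*(-218)*(113 - 218) = 37225 + 2*(-218)*(-105) = 37225 + 45780 = 83005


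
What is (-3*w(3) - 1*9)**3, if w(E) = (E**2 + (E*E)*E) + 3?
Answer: -2000376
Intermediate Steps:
w(E) = 3 + E**2 + E**3 (w(E) = (E**2 + E**2*E) + 3 = (E**2 + E**3) + 3 = 3 + E**2 + E**3)
(-3*w(3) - 1*9)**3 = (-3*(3 + 3**2 + 3**3) - 1*9)**3 = (-3*(3 + 9 + 27) - 9)**3 = (-3*39 - 9)**3 = (-117 - 9)**3 = (-126)**3 = -2000376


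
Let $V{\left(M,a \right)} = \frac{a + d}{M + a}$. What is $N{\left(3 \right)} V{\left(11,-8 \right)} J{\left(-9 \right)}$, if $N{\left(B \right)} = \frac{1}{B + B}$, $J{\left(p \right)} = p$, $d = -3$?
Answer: $\frac{11}{2} \approx 5.5$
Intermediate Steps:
$V{\left(M,a \right)} = \frac{-3 + a}{M + a}$ ($V{\left(M,a \right)} = \frac{a - 3}{M + a} = \frac{-3 + a}{M + a}$)
$N{\left(B \right)} = \frac{1}{2 B}$
$N{\left(3 \right)} V{\left(11,-8 \right)} J{\left(-9 \right)} = \frac{1}{2 \cdot 3} \frac{-3 - 8}{11 - 8} \left(-9\right) = \frac{1}{2} \cdot \frac{1}{3} \cdot \frac{1}{3} \left(-11\right) \left(-9\right) = \frac{\frac{1}{3} \left(-11\right)}{6} \left(-9\right) = \frac{1}{6} \left(- \frac{11}{3}\right) \left(-9\right) = \left(- \frac{11}{18}\right) \left(-9\right) = \frac{11}{2}$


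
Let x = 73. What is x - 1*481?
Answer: -408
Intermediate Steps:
x - 1*481 = 73 - 1*481 = 73 - 481 = -408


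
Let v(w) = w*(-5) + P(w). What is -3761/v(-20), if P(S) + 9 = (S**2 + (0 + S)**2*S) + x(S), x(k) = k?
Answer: 3761/7529 ≈ 0.49954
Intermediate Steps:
P(S) = -9 + S + S**2 + S**3 (P(S) = -9 + ((S**2 + (0 + S)**2*S) + S) = -9 + ((S**2 + S**2*S) + S) = -9 + ((S**2 + S**3) + S) = -9 + (S + S**2 + S**3) = -9 + S + S**2 + S**3)
v(w) = -9 + w**2 + w**3 - 4*w (v(w) = w*(-5) + (-9 + w + w**2 + w**3) = -5*w + (-9 + w + w**2 + w**3) = -9 + w**2 + w**3 - 4*w)
-3761/v(-20) = -3761/(-9 + (-20)**2 + (-20)**3 - 4*(-20)) = -3761/(-9 + 400 - 8000 + 80) = -3761/(-7529) = -3761*(-1/7529) = 3761/7529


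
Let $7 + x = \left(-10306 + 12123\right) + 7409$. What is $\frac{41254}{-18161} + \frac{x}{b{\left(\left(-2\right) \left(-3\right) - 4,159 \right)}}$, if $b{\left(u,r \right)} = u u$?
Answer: $\frac{167261243}{72644} \approx 2302.5$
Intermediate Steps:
$b{\left(u,r \right)} = u^{2}$
$x = 9219$ ($x = -7 + \left(\left(-10306 + 12123\right) + 7409\right) = -7 + \left(1817 + 7409\right) = -7 + 9226 = 9219$)
$\frac{41254}{-18161} + \frac{x}{b{\left(\left(-2\right) \left(-3\right) - 4,159 \right)}} = \frac{41254}{-18161} + \frac{9219}{\left(\left(-2\right) \left(-3\right) - 4\right)^{2}} = 41254 \left(- \frac{1}{18161}\right) + \frac{9219}{\left(6 - 4\right)^{2}} = - \frac{41254}{18161} + \frac{9219}{2^{2}} = - \frac{41254}{18161} + \frac{9219}{4} = \frac{167261243}{72644}$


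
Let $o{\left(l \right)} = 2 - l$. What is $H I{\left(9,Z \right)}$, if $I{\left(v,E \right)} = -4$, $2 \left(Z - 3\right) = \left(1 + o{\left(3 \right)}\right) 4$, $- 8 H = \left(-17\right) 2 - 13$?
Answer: $- \frac{47}{2} \approx -23.5$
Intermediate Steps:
$H = \frac{47}{8}$ ($H = - \frac{\left(-17\right) 2 - 13}{8} = - \frac{-34 - 13}{8} = \left(- \frac{1}{8}\right) \left(-47\right) = \frac{47}{8} \approx 5.875$)
$Z = 3$ ($Z = 3 + \frac{\left(1 + \left(2 - 3\right)\right) 4}{2} = 3 + \frac{\left(1 - 1\right) 4}{2} = 3 + \frac{0 \cdot 4}{2} = 3 + \frac{1}{2} \cdot 0 = 3 + 0 = 3$)
$H I{\left(9,Z \right)} = \frac{47}{8} \left(-4\right) = - \frac{47}{2}$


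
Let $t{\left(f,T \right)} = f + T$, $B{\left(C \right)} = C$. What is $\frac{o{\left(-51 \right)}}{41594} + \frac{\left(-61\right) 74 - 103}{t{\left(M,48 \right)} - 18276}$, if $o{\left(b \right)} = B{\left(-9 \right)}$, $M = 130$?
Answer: $\frac{47969154}{188192053} \approx 0.25489$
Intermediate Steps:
$o{\left(b \right)} = -9$
$t{\left(f,T \right)} = T + f$
$\frac{o{\left(-51 \right)}}{41594} + \frac{\left(-61\right) 74 - 103}{t{\left(M,48 \right)} - 18276} = - \frac{9}{41594} + \frac{\left(-61\right) 74 - 103}{\left(48 + 130\right) - 18276} = \left(-9\right) \frac{1}{41594} + \frac{-4514 - 103}{178 - 18276} = - \frac{9}{41594} - \frac{4617}{-18098} = - \frac{9}{41594} - - \frac{4617}{18098} = - \frac{9}{41594} + \frac{4617}{18098} = \frac{47969154}{188192053}$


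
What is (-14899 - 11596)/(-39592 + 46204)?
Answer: -26495/6612 ≈ -4.0071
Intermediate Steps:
(-14899 - 11596)/(-39592 + 46204) = -26495/6612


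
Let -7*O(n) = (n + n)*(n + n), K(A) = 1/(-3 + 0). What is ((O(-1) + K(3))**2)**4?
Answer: 16983563041/37822859361 ≈ 0.44903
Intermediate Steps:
K(A) = -1/3 (K(A) = 1/(-3) = -1/3)
O(n) = -4*n**2/7 (O(n) = -(n + n)*(n + n)/7 = -2*n*2*n/7 = -4*n**2/7)
((O(-1) + K(3))**2)**4 = ((-4/7*(-1)**2 - 1/3)**2)**4 = ((-4/7*1 - 1/3)**2)**4 = ((-4/7 - 1/3)**2)**4 = ((-19/21)**2)**4 = (361/441)**4 = 16983563041/37822859361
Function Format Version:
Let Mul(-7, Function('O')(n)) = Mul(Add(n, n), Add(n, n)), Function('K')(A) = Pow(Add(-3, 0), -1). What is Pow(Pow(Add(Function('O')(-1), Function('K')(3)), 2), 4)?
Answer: Rational(16983563041, 37822859361) ≈ 0.44903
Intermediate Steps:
Function('K')(A) = Rational(-1, 3) (Function('K')(A) = Pow(-3, -1) = Rational(-1, 3))
Function('O')(n) = Mul(Rational(-4, 7), Pow(n, 2)) (Function('O')(n) = Mul(Rational(-1, 7), Mul(Add(n, n), Add(n, n))) = Mul(Rational(-1, 7), Mul(Mul(2, n), Mul(2, n))) = Mul(Rational(-1, 7), Mul(4, Pow(n, 2))) = Mul(Rational(-4, 7), Pow(n, 2)))
Pow(Pow(Add(Function('O')(-1), Function('K')(3)), 2), 4) = Pow(Pow(Add(Mul(Rational(-4, 7), Pow(-1, 2)), Rational(-1, 3)), 2), 4) = Pow(Pow(Add(Mul(Rational(-4, 7), 1), Rational(-1, 3)), 2), 4) = Pow(Pow(Add(Rational(-4, 7), Rational(-1, 3)), 2), 4) = Pow(Pow(Rational(-19, 21), 2), 4) = Pow(Rational(361, 441), 4) = Rational(16983563041, 37822859361)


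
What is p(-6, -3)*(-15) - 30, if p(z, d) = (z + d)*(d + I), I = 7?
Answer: 510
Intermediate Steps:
p(z, d) = (7 + d)*(d + z) (p(z, d) = (z + d)*(d + 7) = (d + z)*(7 + d) = (7 + d)*(d + z))
p(-6, -3)*(-15) - 30 = ((-3)² + 7*(-3) + 7*(-6) - 3*(-6))*(-15) - 30 = (9 - 21 - 42 + 18)*(-15) - 30 = -36*(-15) - 30 = 540 - 30 = 510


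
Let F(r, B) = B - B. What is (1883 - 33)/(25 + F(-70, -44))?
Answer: 74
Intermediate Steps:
F(r, B) = 0
(1883 - 33)/(25 + F(-70, -44)) = (1883 - 33)/(25 + 0) = 1850/25 = 1850*(1/25) = 74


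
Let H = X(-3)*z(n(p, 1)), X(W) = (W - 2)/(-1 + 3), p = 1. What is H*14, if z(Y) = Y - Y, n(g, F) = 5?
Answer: 0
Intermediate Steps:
X(W) = -1 + W/2 (X(W) = (-2 + W)/2 = (-2 + W)*(½) = -1 + W/2)
z(Y) = 0
H = 0 (H = (-1 + (½)*(-3))*0 = (-1 - 3/2)*0 = -5/2*0 = 0)
H*14 = 0*14 = 0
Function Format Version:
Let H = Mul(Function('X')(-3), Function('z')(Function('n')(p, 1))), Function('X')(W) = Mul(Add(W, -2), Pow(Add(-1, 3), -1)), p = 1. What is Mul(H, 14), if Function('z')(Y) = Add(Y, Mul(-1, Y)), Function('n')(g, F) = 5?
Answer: 0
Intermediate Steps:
Function('X')(W) = Add(-1, Mul(Rational(1, 2), W)) (Function('X')(W) = Mul(Add(-2, W), Pow(2, -1)) = Mul(Add(-2, W), Rational(1, 2)) = Add(-1, Mul(Rational(1, 2), W)))
Function('z')(Y) = 0
H = 0 (H = Mul(Add(-1, Mul(Rational(1, 2), -3)), 0) = Mul(Add(-1, Rational(-3, 2)), 0) = Mul(Rational(-5, 2), 0) = 0)
Mul(H, 14) = Mul(0, 14) = 0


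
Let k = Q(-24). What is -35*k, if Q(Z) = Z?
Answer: 840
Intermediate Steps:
k = -24
-35*k = -35*(-24) = 840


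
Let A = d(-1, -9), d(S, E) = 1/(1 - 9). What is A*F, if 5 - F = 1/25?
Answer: -31/50 ≈ -0.62000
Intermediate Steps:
d(S, E) = -1/8 (d(S, E) = 1/(-8) = -1/8)
A = -1/8 ≈ -0.12500
F = 124/25 (F = 5 - 1/25 = 124/25 ≈ 4.9600)
A*F = -1/8*124/25 = -31/50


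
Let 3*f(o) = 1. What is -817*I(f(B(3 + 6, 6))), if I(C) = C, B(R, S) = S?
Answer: -817/3 ≈ -272.33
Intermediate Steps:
f(o) = ⅓ (f(o) = (⅓)*1 = ⅓)
-817*I(f(B(3 + 6, 6))) = -817*⅓ = -817/3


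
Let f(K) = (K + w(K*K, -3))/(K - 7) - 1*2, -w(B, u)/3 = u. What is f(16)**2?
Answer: 49/81 ≈ 0.60494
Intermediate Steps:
w(B, u) = -3*u
f(K) = -2 + (9 + K)/(-7 + K) (f(K) = (K - 3*(-3))/(K - 7) - 1*2 = (K + 9)/(-7 + K) - 2 = (9 + K)/(-7 + K) - 2 = -2 + (9 + K)/(-7 + K))
f(16)**2 = ((23 - 1*16)/(-7 + 16))**2 = ((23 - 16)/9)**2 = ((1/9)*7)**2 = (7/9)**2 = 49/81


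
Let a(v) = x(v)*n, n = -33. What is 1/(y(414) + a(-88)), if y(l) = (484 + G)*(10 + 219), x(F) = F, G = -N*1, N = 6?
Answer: 1/112366 ≈ 8.8995e-6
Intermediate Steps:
G = -6 (G = -1*6*1 = -6*1 = -6)
a(v) = -33*v (a(v) = v*(-33) = -33*v)
y(l) = 109462 (y(l) = (484 - 6)*(10 + 219) = 478*229 = 109462)
1/(y(414) + a(-88)) = 1/(109462 - 33*(-88)) = 1/(109462 + 2904) = 1/112366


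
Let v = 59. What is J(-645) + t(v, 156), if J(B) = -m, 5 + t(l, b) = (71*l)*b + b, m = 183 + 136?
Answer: 653316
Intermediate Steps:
m = 319
t(l, b) = -5 + b + 71*b*l (t(l, b) = -5 + ((71*l)*b + b) = -5 + (71*b*l + b) = -5 + (b + 71*b*l) = -5 + b + 71*b*l)
J(B) = -319 (J(B) = -1*319 = -319)
J(-645) + t(v, 156) = -319 + (-5 + 156 + 71*156*59) = -319 + (-5 + 156 + 653484) = -319 + 653635 = 653316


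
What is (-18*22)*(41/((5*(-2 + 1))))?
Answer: 16236/5 ≈ 3247.2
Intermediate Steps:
(-18*22)*(41/((5*(-2 + 1)))) = -16236/(5*(-1)) = -16236/(-5) = -16236*(-1)/5 = -396*(-41/5) = 16236/5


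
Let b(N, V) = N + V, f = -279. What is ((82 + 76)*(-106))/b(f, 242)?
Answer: 16748/37 ≈ 452.65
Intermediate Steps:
((82 + 76)*(-106))/b(f, 242) = ((82 + 76)*(-106))/(-279 + 242) = (158*(-106))/(-37) = -16748*(-1/37) = 16748/37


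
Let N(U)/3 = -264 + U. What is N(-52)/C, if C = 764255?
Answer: -948/764255 ≈ -0.0012404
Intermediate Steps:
N(U) = -792 + 3*U (N(U) = 3*(-264 + U) = -792 + 3*U)
N(-52)/C = (-792 + 3*(-52))/764255 = (-792 - 156)*(1/764255) = -948*1/764255 = -948/764255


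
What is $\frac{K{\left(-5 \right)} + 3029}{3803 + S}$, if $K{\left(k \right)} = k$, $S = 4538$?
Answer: $\frac{3024}{8341} \approx 0.36255$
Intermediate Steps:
$\frac{K{\left(-5 \right)} + 3029}{3803 + S} = \frac{-5 + 3029}{3803 + 4538} = \frac{3024}{8341}$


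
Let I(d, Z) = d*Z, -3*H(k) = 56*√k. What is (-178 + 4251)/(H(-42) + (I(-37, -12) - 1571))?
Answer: -281037/78659 + 32584*I*√42/550613 ≈ -3.5729 + 0.38352*I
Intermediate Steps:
H(k) = -56*√k/3
I(d, Z) = Z*d
(-178 + 4251)/(H(-42) + (I(-37, -12) - 1571)) = (-178 + 4251)/(-56*I*√42/3 + (-12*(-37) - 1571)) = 4073/(-56*I*√42/3 + (444 - 1571)) = 4073/(-56*I*√42/3 - 1127) = 4073/(-1127 - 56*I*√42/3)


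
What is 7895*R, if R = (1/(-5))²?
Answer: 1579/5 ≈ 315.80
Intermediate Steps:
R = 1/25 (R = (-⅕)² = 1/25 ≈ 0.040000)
7895*R = 7895*(1/25) = 1579/5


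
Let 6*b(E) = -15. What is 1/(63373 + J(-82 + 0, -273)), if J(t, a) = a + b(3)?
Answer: 2/126195 ≈ 1.5848e-5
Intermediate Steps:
b(E) = -5/2 (b(E) = (⅙)*(-15) = -5/2)
J(t, a) = -5/2 + a (J(t, a) = a - 5/2 = -5/2 + a)
1/(63373 + J(-82 + 0, -273)) = 1/(63373 + (-5/2 - 273)) = 1/(63373 - 551/2) = 1/(126195/2) = 2/126195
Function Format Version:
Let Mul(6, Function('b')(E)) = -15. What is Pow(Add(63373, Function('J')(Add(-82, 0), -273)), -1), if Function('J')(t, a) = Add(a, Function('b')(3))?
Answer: Rational(2, 126195) ≈ 1.5848e-5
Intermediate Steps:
Function('b')(E) = Rational(-5, 2) (Function('b')(E) = Mul(Rational(1, 6), -15) = Rational(-5, 2))
Function('J')(t, a) = Add(Rational(-5, 2), a) (Function('J')(t, a) = Add(a, Rational(-5, 2)) = Add(Rational(-5, 2), a))
Pow(Add(63373, Function('J')(Add(-82, 0), -273)), -1) = Pow(Add(63373, Add(Rational(-5, 2), -273)), -1) = Pow(Add(63373, Rational(-551, 2)), -1) = Pow(Rational(126195, 2), -1) = Rational(2, 126195)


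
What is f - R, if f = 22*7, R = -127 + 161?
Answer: 120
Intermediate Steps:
R = 34
f = 154
f - R = 154 - 1*34 = 154 - 34 = 120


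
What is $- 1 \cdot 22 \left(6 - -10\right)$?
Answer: $-352$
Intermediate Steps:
$- 1 \cdot 22 \left(6 - -10\right) = - 22 \left(6 + 10\right) = - 22 \cdot 16 = \left(-1\right) 352 = -352$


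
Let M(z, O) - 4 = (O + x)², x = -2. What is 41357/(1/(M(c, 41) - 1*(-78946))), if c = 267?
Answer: 3328039147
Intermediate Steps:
M(z, O) = 4 + (-2 + O)² (M(z, O) = 4 + (O - 2)² = 4 + (-2 + O)²)
41357/(1/(M(c, 41) - 1*(-78946))) = 41357/(1/((4 + (-2 + 41)²) - 1*(-78946))) = 41357/(1/((4 + 39²) + 78946)) = 41357/(1/((4 + 1521) + 78946)) = 41357/(1/(1525 + 78946)) = 41357/(1/80471) = 41357*80471 = 3328039147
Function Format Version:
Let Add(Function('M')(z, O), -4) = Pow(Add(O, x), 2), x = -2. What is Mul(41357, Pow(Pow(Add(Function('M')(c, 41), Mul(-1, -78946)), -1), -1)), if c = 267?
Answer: 3328039147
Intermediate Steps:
Function('M')(z, O) = Add(4, Pow(Add(-2, O), 2)) (Function('M')(z, O) = Add(4, Pow(Add(O, -2), 2)) = Add(4, Pow(Add(-2, O), 2)))
Mul(41357, Pow(Pow(Add(Function('M')(c, 41), Mul(-1, -78946)), -1), -1)) = Mul(41357, Pow(Pow(Add(Add(4, Pow(Add(-2, 41), 2)), Mul(-1, -78946)), -1), -1)) = Mul(41357, Pow(Pow(Add(Add(4, Pow(39, 2)), 78946), -1), -1)) = Mul(41357, Pow(Pow(Add(Add(4, 1521), 78946), -1), -1)) = Mul(41357, Pow(Pow(Add(1525, 78946), -1), -1)) = Mul(41357, Pow(Pow(80471, -1), -1)) = Mul(41357, Pow(Rational(1, 80471), -1)) = Mul(41357, 80471) = 3328039147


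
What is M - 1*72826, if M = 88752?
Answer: 15926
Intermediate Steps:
M - 1*72826 = 88752 - 1*72826 = 88752 - 72826 = 15926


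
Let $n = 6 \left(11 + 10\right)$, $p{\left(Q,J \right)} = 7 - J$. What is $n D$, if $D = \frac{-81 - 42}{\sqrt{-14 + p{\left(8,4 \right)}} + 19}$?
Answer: $- \frac{49077}{62} + \frac{2583 i \sqrt{11}}{62} \approx -791.56 + 138.17 i$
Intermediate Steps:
$n = 126$ ($n = 6 \cdot 21 = 126$)
$D = - \frac{123}{19 + i \sqrt{11}}$ ($D = \frac{-81 - 42}{\sqrt{-14 + \left(7 - 4\right)} + 19} = - \frac{123}{\sqrt{-14 + \left(7 - 4\right)} + 19} = - \frac{123}{\sqrt{-14 + 3} + 19} = - \frac{123}{\sqrt{-11} + 19} = - \frac{123}{i \sqrt{11} + 19} = - \frac{123}{19 + i \sqrt{11}} \approx -6.2823 + 1.0966 i$)
$n D = 126 \left(- \frac{779}{124} + \frac{41 i \sqrt{11}}{124}\right) = - \frac{49077}{62} + \frac{2583 i \sqrt{11}}{62}$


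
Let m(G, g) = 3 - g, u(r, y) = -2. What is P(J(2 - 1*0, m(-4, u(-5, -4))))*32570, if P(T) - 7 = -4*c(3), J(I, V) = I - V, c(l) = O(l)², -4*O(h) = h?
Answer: 309415/2 ≈ 1.5471e+5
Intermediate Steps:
O(h) = -h/4
c(l) = l²/16 (c(l) = (-l/4)² = l²/16)
P(T) = 19/4 (P(T) = 7 - 3²/4 = 7 - 9/4 = 19/4)
P(J(2 - 1*0, m(-4, u(-5, -4))))*32570 = (19/4)*32570 = 309415/2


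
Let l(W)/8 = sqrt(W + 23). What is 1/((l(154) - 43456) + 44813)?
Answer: 23/31019 - 8*sqrt(177)/1830121 ≈ 0.00068332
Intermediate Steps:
l(W) = 8*sqrt(23 + W) (l(W) = 8*sqrt(W + 23) = 8*sqrt(23 + W))
1/((l(154) - 43456) + 44813) = 1/((8*sqrt(23 + 154) - 43456) + 44813) = 1/((8*sqrt(177) - 43456) + 44813) = 1/((-43456 + 8*sqrt(177)) + 44813) = 1/(1357 + 8*sqrt(177))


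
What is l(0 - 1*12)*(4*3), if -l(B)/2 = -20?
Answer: 480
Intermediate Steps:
l(B) = 40 (l(B) = -2*(-20) = 40)
l(0 - 1*12)*(4*3) = 40*(4*3) = 40*12 = 480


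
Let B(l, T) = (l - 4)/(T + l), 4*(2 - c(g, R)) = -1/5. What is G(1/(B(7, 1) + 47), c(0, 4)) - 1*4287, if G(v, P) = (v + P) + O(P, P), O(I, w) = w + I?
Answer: -32448683/7580 ≈ -4280.8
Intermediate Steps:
c(g, R) = 41/20 (c(g, R) = 2 - (-1)/(4*5) = 2 - ¼*(-⅕) = 2 + 1/20 = 41/20)
O(I, w) = I + w
B(l, T) = (-4 + l)/(T + l)
G(v, P) = v + 3*P (G(v, P) = (v + P) + (P + P) = (P + v) + 2*P = v + 3*P)
G(1/(B(7, 1) + 47), c(0, 4)) - 1*4287 = (1/((-4 + 7)/(1 + 7) + 47) + 3*(41/20)) - 1*4287 = (1/(3/8 + 47) + 123/20) - 4287 = (1/(379/8) + 123/20) - 4287 = (8/379 + 123/20) - 4287 = 46777/7580 - 4287 = -32448683/7580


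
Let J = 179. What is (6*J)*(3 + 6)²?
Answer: 86994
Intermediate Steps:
(6*J)*(3 + 6)² = (6*179)*(3 + 6)² = 1074*9² = 1074*81 = 86994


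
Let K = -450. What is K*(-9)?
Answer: 4050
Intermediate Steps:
K*(-9) = -450*(-9) = 4050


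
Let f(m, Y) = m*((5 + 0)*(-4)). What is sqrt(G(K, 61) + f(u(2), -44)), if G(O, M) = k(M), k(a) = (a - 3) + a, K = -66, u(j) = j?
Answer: sqrt(79) ≈ 8.8882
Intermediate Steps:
k(a) = -3 + 2*a (k(a) = (-3 + a) + a = -3 + 2*a)
G(O, M) = -3 + 2*M
f(m, Y) = -20*m (f(m, Y) = m*(5*(-4)) = m*(-20) = -20*m)
sqrt(G(K, 61) + f(u(2), -44)) = sqrt((-3 + 2*61) - 20*2) = sqrt((-3 + 122) - 40) = sqrt(119 - 40) = sqrt(79)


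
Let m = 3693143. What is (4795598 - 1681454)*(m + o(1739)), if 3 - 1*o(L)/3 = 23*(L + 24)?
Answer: 11122180866720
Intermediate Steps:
o(L) = -1647 - 69*L (o(L) = 9 - 69*(L + 24) = 9 - 69*(24 + L) = 9 - 3*(552 + 23*L) = 9 + (-1656 - 69*L) = -1647 - 69*L)
(4795598 - 1681454)*(m + o(1739)) = (4795598 - 1681454)*(3693143 + (-1647 - 69*1739)) = 3114144*(3693143 + (-1647 - 119991)) = 3114144*(3693143 - 121638) = 3114144*3571505 = 11122180866720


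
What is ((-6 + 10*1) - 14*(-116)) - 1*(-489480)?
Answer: 491108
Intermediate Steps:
((-6 + 10*1) - 14*(-116)) - 1*(-489480) = ((-6 + 10) + 1624) + 489480 = (4 + 1624) + 489480 = 1628 + 489480 = 491108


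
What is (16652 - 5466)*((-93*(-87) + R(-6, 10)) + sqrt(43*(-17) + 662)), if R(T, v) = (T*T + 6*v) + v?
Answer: 91691642 + 11186*I*sqrt(69) ≈ 9.1692e+7 + 92918.0*I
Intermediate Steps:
R(T, v) = T**2 + 7*v (R(T, v) = (T**2 + 6*v) + v = T**2 + 7*v)
(16652 - 5466)*((-93*(-87) + R(-6, 10)) + sqrt(43*(-17) + 662)) = (16652 - 5466)*((-93*(-87) + ((-6)**2 + 7*10)) + sqrt(43*(-17) + 662)) = 11186*((8091 + (36 + 70)) + sqrt(-731 + 662)) = 11186*((8091 + 106) + sqrt(-69)) = 11186*(8197 + I*sqrt(69)) = 91691642 + 11186*I*sqrt(69)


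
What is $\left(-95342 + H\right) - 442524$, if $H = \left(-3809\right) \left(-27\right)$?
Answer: $-435023$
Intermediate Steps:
$H = 102843$
$\left(-95342 + H\right) - 442524 = \left(-95342 + 102843\right) - 442524 = 7501 - 442524 = -435023$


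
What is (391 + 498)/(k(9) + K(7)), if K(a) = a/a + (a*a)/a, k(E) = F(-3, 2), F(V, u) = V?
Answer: 889/5 ≈ 177.80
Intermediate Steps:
k(E) = -3
K(a) = 1 + a (K(a) = 1 + a²/a = 1 + a)
(391 + 498)/(k(9) + K(7)) = (391 + 498)/(-3 + (1 + 7)) = 889/(-3 + 8) = 889/5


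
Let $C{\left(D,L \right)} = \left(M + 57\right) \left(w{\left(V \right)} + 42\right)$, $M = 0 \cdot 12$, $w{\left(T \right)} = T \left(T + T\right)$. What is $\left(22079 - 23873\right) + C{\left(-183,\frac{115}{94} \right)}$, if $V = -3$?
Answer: $1626$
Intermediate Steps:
$w{\left(T \right)} = 2 T^{2}$ ($w{\left(T \right)} = T 2 T = 2 T^{2}$)
$M = 0$
$C{\left(D,L \right)} = 3420$ ($C{\left(D,L \right)} = \left(0 + 57\right) \left(2 \left(-3\right)^{2} + 42\right) = 57 \left(2 \cdot 9 + 42\right) = 57 \left(18 + 42\right) = 57 \cdot 60 = 3420$)
$\left(22079 - 23873\right) + C{\left(-183,\frac{115}{94} \right)} = \left(22079 - 23873\right) + 3420 = -1794 + 3420 = 1626$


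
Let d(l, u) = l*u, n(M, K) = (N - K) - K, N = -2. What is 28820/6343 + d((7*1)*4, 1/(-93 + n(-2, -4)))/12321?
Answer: 30892758536/6799232961 ≈ 4.5436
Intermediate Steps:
n(M, K) = -2 - 2*K (n(M, K) = (-2 - K) - K = -2 - 2*K)
28820/6343 + d((7*1)*4, 1/(-93 + n(-2, -4)))/12321 = 28820/6343 + (((7*1)*4)/(-93 + (-2 - 2*(-4))))/12321 = 28820*(1/6343) + ((7*4)/(-93 + (-2 + 8)))*(1/12321) = 28820/6343 + (28/(-93 + 6))*(1/12321) = 28820/6343 + (28/(-87))*(1/12321) = 28820/6343 + (28*(-1/87))*(1/12321) = 28820/6343 - 28/87*1/12321 = 28820/6343 - 28/1071927 = 30892758536/6799232961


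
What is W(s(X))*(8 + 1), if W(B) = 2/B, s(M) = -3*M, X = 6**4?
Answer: -1/216 ≈ -0.0046296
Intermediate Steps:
X = 1296
W(s(X))*(8 + 1) = (2/((-3*1296)))*(8 + 1) = (2/(-3888))*9 = (2*(-1/3888))*9 = -1/1944*9 = -1/216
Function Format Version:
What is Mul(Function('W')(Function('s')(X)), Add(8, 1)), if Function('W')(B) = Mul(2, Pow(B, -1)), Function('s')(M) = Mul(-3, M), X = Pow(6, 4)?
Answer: Rational(-1, 216) ≈ -0.0046296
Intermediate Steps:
X = 1296
Mul(Function('W')(Function('s')(X)), Add(8, 1)) = Mul(Mul(2, Pow(Mul(-3, 1296), -1)), Add(8, 1)) = Mul(Mul(2, Pow(-3888, -1)), 9) = Mul(Mul(2, Rational(-1, 3888)), 9) = Mul(Rational(-1, 1944), 9) = Rational(-1, 216)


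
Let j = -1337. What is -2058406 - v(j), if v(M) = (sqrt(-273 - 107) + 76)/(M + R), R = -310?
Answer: -3390194606/1647 + 2*I*sqrt(95)/1647 ≈ -2.0584e+6 + 0.011836*I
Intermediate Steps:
v(M) = (76 + 2*I*sqrt(95))/(-310 + M) (v(M) = (sqrt(-273 - 107) + 76)/(M - 310) = (sqrt(-380) + 76)/(-310 + M) = (2*I*sqrt(95) + 76)/(-310 + M) = (76 + 2*I*sqrt(95))/(-310 + M))
-2058406 - v(j) = -2058406 - 2*(38 + I*sqrt(95))/(-310 - 1337) = -2058406 - 2*(38 + I*sqrt(95))/(-1647) = -2058406 - 2*(-1)*(38 + I*sqrt(95))/1647 = -2058406 - (-76/1647 - 2*I*sqrt(95)/1647) = -2058406 + (76/1647 + 2*I*sqrt(95)/1647) = -3390194606/1647 + 2*I*sqrt(95)/1647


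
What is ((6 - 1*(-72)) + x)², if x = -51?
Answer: 729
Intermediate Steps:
((6 - 1*(-72)) + x)² = ((6 - 1*(-72)) - 51)² = ((6 + 72) - 51)² = (78 - 51)² = 27² = 729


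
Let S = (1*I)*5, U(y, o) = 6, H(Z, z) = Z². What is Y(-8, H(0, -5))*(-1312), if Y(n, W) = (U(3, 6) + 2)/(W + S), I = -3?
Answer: 10496/15 ≈ 699.73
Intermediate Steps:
S = -15 (S = (1*(-3))*5 = -3*5 = -15)
Y(n, W) = 8/(-15 + W) (Y(n, W) = (6 + 2)/(W - 15) = 8/(-15 + W))
Y(-8, H(0, -5))*(-1312) = (8/(-15 + 0²))*(-1312) = (8/(-15 + 0))*(-1312) = (8/(-15))*(-1312) = (8*(-1/15))*(-1312) = -8/15*(-1312) = 10496/15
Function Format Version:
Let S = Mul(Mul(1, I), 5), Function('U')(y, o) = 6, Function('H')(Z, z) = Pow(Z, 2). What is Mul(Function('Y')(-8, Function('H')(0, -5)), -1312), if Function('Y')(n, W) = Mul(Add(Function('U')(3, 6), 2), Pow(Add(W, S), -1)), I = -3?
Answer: Rational(10496, 15) ≈ 699.73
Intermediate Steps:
S = -15 (S = Mul(Mul(1, -3), 5) = Mul(-3, 5) = -15)
Function('Y')(n, W) = Mul(8, Pow(Add(-15, W), -1)) (Function('Y')(n, W) = Mul(Add(6, 2), Pow(Add(W, -15), -1)) = Mul(8, Pow(Add(-15, W), -1)))
Mul(Function('Y')(-8, Function('H')(0, -5)), -1312) = Mul(Mul(8, Pow(Add(-15, Pow(0, 2)), -1)), -1312) = Mul(Mul(8, Pow(Add(-15, 0), -1)), -1312) = Mul(Mul(8, Pow(-15, -1)), -1312) = Mul(Mul(8, Rational(-1, 15)), -1312) = Mul(Rational(-8, 15), -1312) = Rational(10496, 15)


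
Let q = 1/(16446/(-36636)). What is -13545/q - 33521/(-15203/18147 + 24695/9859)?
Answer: -12915166189371/920696476 ≈ -14028.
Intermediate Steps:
q = -6106/2741 (q = 1/(16446*(-1/36636)) = 1/(-2741/6106) = -6106/2741 ≈ -2.2277)
-13545/q - 33521/(-15203/18147 + 24695/9859) = -13545/(-6106/2741) - 33521/(-15203/18147 + 24695/9859) = -13545*(-2741/6106) - 33521/(-15203*1/18147 + 24695*(1/9859)) = 863415/142 - 33521/(-661/789 + 24695/9859) = 863415/142 - 33521/12967556/7778751 = 863415/142 - 33521*7778751/12967556 = 863415/142 - 260751512271/12967556 = -12915166189371/920696476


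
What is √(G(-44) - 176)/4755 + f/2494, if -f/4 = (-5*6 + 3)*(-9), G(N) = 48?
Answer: -486/1247 + 8*I*√2/4755 ≈ -0.38974 + 0.0023793*I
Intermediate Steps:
f = -972 (f = -4*(-5*6 + 3)*(-9) = -4*(-30 + 3)*(-9) = -(-108)*(-9) = -4*243 = -972)
√(G(-44) - 176)/4755 + f/2494 = √(48 - 176)/4755 - 972/2494 = √(-128)*(1/4755) - 972*1/2494 = (8*I*√2)*(1/4755) - 486/1247 = 8*I*√2/4755 - 486/1247 = -486/1247 + 8*I*√2/4755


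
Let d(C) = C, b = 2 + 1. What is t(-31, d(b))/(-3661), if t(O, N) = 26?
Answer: -26/3661 ≈ -0.0071019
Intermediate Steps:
b = 3
t(-31, d(b))/(-3661) = 26/(-3661) = 26*(-1/3661) = -26/3661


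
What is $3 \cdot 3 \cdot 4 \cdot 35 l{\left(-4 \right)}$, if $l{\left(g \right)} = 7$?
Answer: $8820$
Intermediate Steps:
$3 \cdot 3 \cdot 4 \cdot 35 l{\left(-4 \right)} = 3 \cdot 3 \cdot 4 \cdot 35 \cdot 7 = 9 \cdot 4 \cdot 35 \cdot 7 = 36 \cdot 35 \cdot 7 = 1260 \cdot 7 = 8820$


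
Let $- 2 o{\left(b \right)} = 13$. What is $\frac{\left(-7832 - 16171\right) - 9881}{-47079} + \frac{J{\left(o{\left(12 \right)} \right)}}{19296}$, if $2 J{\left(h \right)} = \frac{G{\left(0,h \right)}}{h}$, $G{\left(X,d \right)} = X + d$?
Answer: $\frac{145299823}{201874752} \approx 0.71975$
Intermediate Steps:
$o{\left(b \right)} = - \frac{13}{2}$ ($o{\left(b \right)} = \left(- \frac{1}{2}\right) 13 = - \frac{13}{2}$)
$J{\left(h \right)} = \frac{1}{2}$ ($J{\left(h \right)} = \frac{\left(0 + h\right) \frac{1}{h}}{2} = \frac{h \frac{1}{h}}{2} = \frac{1}{2} \cdot 1 = \frac{1}{2}$)
$\frac{\left(-7832 - 16171\right) - 9881}{-47079} + \frac{J{\left(o{\left(12 \right)} \right)}}{19296} = \frac{\left(-7832 - 16171\right) - 9881}{-47079} + \frac{1}{2 \cdot 19296} = \left(-24003 - 9881\right) \left(- \frac{1}{47079}\right) + \frac{1}{2} \cdot \frac{1}{19296} = \left(-33884\right) \left(- \frac{1}{47079}\right) + \frac{1}{38592} = \frac{33884}{47079} + \frac{1}{38592} = \frac{145299823}{201874752}$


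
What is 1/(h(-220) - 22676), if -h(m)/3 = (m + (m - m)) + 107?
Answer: -1/22337 ≈ -4.4769e-5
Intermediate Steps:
h(m) = -321 - 3*m (h(m) = -3*((m + (m - m)) + 107) = -3*((m + 0) + 107) = -3*(m + 107) = -3*(107 + m) = -321 - 3*m)
1/(h(-220) - 22676) = 1/((-321 - 3*(-220)) - 22676) = 1/((-321 + 660) - 22676) = 1/(339 - 22676) = 1/(-22337) = -1/22337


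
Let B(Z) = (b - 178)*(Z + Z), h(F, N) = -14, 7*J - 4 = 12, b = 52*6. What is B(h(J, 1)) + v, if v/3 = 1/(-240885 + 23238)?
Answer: -272203849/72549 ≈ -3752.0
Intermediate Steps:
b = 312
J = 16/7 (J = 4/7 + (⅐)*12 = 4/7 + 12/7 = 16/7 ≈ 2.2857)
B(Z) = 268*Z (B(Z) = (312 - 178)*(Z + Z) = 134*(2*Z) = 268*Z)
v = -1/72549 (v = 3/(-240885 + 23238) = 3/(-217647) = 3*(-1/217647) = -1/72549 ≈ -1.3784e-5)
B(h(J, 1)) + v = 268*(-14) - 1/72549 = -3752 - 1/72549 = -272203849/72549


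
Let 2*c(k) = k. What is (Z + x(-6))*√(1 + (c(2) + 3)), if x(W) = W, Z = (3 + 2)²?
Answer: 19*√5 ≈ 42.485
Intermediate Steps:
c(k) = k/2
Z = 25 (Z = 5² = 25)
(Z + x(-6))*√(1 + (c(2) + 3)) = (25 - 6)*√(1 + ((½)*2 + 3)) = 19*√(1 + (1 + 3)) = 19*√(1 + 4) = 19*√5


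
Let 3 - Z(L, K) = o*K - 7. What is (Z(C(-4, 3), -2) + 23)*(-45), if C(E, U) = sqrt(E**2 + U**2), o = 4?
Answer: -1845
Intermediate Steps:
Z(L, K) = 10 - 4*K (Z(L, K) = 3 - (4*K - 7) = 3 - (-7 + 4*K) = 3 + (7 - 4*K) = 10 - 4*K)
(Z(C(-4, 3), -2) + 23)*(-45) = ((10 - 4*(-2)) + 23)*(-45) = ((10 + 8) + 23)*(-45) = (18 + 23)*(-45) = 41*(-45) = -1845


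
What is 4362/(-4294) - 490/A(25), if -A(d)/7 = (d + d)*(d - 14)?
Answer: -104926/118085 ≈ -0.88856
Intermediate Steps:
A(d) = -14*d*(-14 + d) (A(d) = -7*(d + d)*(d - 14) = -7*2*d*(-14 + d) = -14*d*(-14 + d))
4362/(-4294) - 490/A(25) = 4362/(-4294) - 490*1/(350*(14 - 1*25)) = 4362*(-1/4294) - 490*1/(350*(14 - 25)) = -2181/2147 - 490/(14*25*(-11)) = -2181/2147 - 490/(-3850) = -2181/2147 - 490*(-1/3850) = -2181/2147 + 7/55 = -104926/118085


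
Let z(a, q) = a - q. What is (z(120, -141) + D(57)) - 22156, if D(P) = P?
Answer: -21838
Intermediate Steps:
(z(120, -141) + D(57)) - 22156 = ((120 - 1*(-141)) + 57) - 22156 = ((120 + 141) + 57) - 22156 = (261 + 57) - 22156 = 318 - 22156 = -21838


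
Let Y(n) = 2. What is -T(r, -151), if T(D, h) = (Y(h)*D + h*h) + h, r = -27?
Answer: -22596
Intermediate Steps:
T(D, h) = h + h² + 2*D (T(D, h) = (2*D + h*h) + h = (2*D + h²) + h = (h² + 2*D) + h = h + h² + 2*D)
-T(r, -151) = -(-151 + (-151)² + 2*(-27)) = -(-151 + 22801 - 54) = -1*22596 = -22596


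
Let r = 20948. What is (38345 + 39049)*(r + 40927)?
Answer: 4788753750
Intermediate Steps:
(38345 + 39049)*(r + 40927) = (38345 + 39049)*(20948 + 40927) = 77394*61875 = 4788753750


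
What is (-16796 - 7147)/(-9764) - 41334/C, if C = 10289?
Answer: -157235649/100461796 ≈ -1.5651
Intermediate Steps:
(-16796 - 7147)/(-9764) - 41334/C = (-16796 - 7147)/(-9764) - 41334/10289 = -23943*(-1/9764) - 41334*1/10289 = 23943/9764 - 41334/10289 = -157235649/100461796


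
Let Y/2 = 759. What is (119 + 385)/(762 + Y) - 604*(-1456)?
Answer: 83545301/95 ≈ 8.7942e+5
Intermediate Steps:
Y = 1518 (Y = 2*759 = 1518)
(119 + 385)/(762 + Y) - 604*(-1456) = (119 + 385)/(762 + 1518) - 604*(-1456) = 504/2280 + 879424 = 504*(1/2280) + 879424 = 21/95 + 879424 = 83545301/95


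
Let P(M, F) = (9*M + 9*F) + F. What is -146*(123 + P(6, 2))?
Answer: -28762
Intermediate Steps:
P(M, F) = 9*M + 10*F (P(M, F) = (9*F + 9*M) + F = 9*M + 10*F)
-146*(123 + P(6, 2)) = -146*(123 + (9*6 + 10*2)) = -146*(123 + (54 + 20)) = -146*(123 + 74) = -146*197 = -28762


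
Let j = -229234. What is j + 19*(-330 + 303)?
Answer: -229747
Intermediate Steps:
j + 19*(-330 + 303) = -229234 + 19*(-330 + 303) = -229234 + 19*(-27) = -229234 - 513 = -229747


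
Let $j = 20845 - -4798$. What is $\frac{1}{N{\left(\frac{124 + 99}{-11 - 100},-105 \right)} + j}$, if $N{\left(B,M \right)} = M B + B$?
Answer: $\frac{111}{2869565} \approx 3.8682 \cdot 10^{-5}$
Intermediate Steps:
$N{\left(B,M \right)} = B + B M$ ($N{\left(B,M \right)} = B M + B = B + B M$)
$j = 25643$ ($j = 20845 + 4798 = 25643$)
$\frac{1}{N{\left(\frac{124 + 99}{-11 - 100},-105 \right)} + j} = \frac{1}{\frac{124 + 99}{-11 - 100} \left(1 - 105\right) + 25643} = \frac{1}{\frac{223}{-111} \left(-104\right) + 25643} = \frac{1}{223 \left(- \frac{1}{111}\right) \left(-104\right) + 25643} = \frac{1}{\left(- \frac{223}{111}\right) \left(-104\right) + 25643} = \frac{1}{\frac{23192}{111} + 25643} = \frac{1}{\frac{2869565}{111}} = \frac{111}{2869565}$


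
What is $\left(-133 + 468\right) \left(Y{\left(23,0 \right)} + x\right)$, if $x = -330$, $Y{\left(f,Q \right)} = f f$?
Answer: $66665$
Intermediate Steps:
$Y{\left(f,Q \right)} = f^{2}$
$\left(-133 + 468\right) \left(Y{\left(23,0 \right)} + x\right) = \left(-133 + 468\right) \left(23^{2} - 330\right) = 335 \left(529 - 330\right) = 335 \cdot 199 = 66665$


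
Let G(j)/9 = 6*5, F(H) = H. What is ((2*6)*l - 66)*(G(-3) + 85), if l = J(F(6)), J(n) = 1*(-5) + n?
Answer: -19170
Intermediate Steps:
J(n) = -5 + n
l = 1 (l = -5 + 6 = 1)
G(j) = 270 (G(j) = 9*(6*5) = 9*30 = 270)
((2*6)*l - 66)*(G(-3) + 85) = ((2*6)*1 - 66)*(270 + 85) = (12*1 - 66)*355 = (12 - 66)*355 = -54*355 = -19170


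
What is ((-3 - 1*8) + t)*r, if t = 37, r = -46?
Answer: -1196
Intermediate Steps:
((-3 - 1*8) + t)*r = ((-3 - 1*8) + 37)*(-46) = ((-3 - 8) + 37)*(-46) = (-11 + 37)*(-46) = 26*(-46) = -1196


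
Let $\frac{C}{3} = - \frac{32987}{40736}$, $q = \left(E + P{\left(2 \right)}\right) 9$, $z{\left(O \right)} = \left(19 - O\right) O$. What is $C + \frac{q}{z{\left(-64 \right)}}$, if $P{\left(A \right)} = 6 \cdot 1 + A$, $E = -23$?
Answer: $- \frac{16255671}{6762176} \approx -2.4039$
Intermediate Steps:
$P{\left(A \right)} = 6 + A$
$z{\left(O \right)} = O \left(19 - O\right)$
$q = -135$ ($q = \left(-23 + \left(6 + 2\right)\right) 9 = \left(-23 + 8\right) 9 = \left(-15\right) 9 = -135$)
$C = - \frac{98961}{40736}$ ($C = 3 \left(- \frac{32987}{40736}\right) = - \frac{98961}{40736} \approx -2.4293$)
$C + \frac{q}{z{\left(-64 \right)}} = - \frac{98961}{40736} - \frac{135}{\left(-64\right) \left(19 - -64\right)} = - \frac{98961}{40736} - \frac{135}{\left(-64\right) \left(19 + 64\right)} = - \frac{98961}{40736} - \frac{135}{\left(-64\right) 83} = - \frac{98961}{40736} - \frac{135}{-5312} = - \frac{98961}{40736} - - \frac{135}{5312} = - \frac{98961}{40736} + \frac{135}{5312} = - \frac{16255671}{6762176}$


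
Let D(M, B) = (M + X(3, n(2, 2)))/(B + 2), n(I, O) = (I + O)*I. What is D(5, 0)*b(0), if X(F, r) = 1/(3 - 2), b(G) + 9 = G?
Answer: -27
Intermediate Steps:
b(G) = -9 + G
n(I, O) = I*(I + O)
X(F, r) = 1 (X(F, r) = 1/1 = 1)
D(M, B) = (1 + M)/(2 + B) (D(M, B) = (M + 1)/(B + 2) = (1 + M)/(2 + B))
D(5, 0)*b(0) = ((1 + 5)/(2 + 0))*(-9 + 0) = (6/2)*(-9) = ((½)*6)*(-9) = 3*(-9) = -27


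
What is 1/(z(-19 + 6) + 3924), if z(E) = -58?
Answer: 1/3866 ≈ 0.00025867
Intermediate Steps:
1/(z(-19 + 6) + 3924) = 1/(-58 + 3924) = 1/3866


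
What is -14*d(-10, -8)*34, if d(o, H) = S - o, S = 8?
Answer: -8568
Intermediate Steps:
d(o, H) = 8 - o
-14*d(-10, -8)*34 = -14*(8 - 1*(-10))*34 = -14*(8 + 10)*34 = -14*18*34 = -252*34 = -8568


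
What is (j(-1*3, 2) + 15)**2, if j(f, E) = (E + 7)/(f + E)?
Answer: 36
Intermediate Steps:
j(f, E) = (7 + E)/(E + f)
(j(-1*3, 2) + 15)**2 = ((7 + 2)/(2 - 1*3) + 15)**2 = (9/(2 - 3) + 15)**2 = (9/(-1) + 15)**2 = (-1*9 + 15)**2 = (-9 + 15)**2 = 6**2 = 36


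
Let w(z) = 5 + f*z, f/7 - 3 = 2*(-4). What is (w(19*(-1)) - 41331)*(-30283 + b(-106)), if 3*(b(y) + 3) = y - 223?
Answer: 3707754607/3 ≈ 1.2359e+9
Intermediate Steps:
f = -35 (f = 21 + 7*(2*(-4)) = 21 + 7*(-8) = 21 - 56 = -35)
b(y) = -232/3 + y/3 (b(y) = -3 + (y - 223)/3 = -3 + (-223 + y)/3 = -3 + (-223/3 + y/3) = -232/3 + y/3)
w(z) = 5 - 35*z
(w(19*(-1)) - 41331)*(-30283 + b(-106)) = ((5 - 665*(-1)) - 41331)*(-30283 + (-232/3 + (⅓)*(-106))) = ((5 - 35*(-19)) - 41331)*(-30283 + (-232/3 - 106/3)) = ((5 + 665) - 41331)*(-30283 - 338/3) = (670 - 41331)*(-91187/3) = -40661*(-91187/3) = 3707754607/3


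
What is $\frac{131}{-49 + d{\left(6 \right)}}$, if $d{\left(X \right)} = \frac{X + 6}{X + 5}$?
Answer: $- \frac{1441}{527} \approx -2.7343$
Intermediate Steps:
$d{\left(X \right)} = \frac{6 + X}{5 + X}$
$\frac{131}{-49 + d{\left(6 \right)}} = \frac{131}{-49 + \frac{6 + 6}{5 + 6}} = \frac{131}{-49 + \frac{1}{11} \cdot 12} = \frac{131}{-49 + \frac{12}{11}} = \frac{131}{- \frac{527}{11}} = 131 \left(- \frac{11}{527}\right) = - \frac{1441}{527}$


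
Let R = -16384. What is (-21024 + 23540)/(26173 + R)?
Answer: 2516/9789 ≈ 0.25702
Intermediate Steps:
(-21024 + 23540)/(26173 + R) = (-21024 + 23540)/(26173 - 16384) = 2516/9789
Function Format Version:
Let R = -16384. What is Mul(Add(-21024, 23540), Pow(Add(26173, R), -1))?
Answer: Rational(2516, 9789) ≈ 0.25702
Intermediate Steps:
Mul(Add(-21024, 23540), Pow(Add(26173, R), -1)) = Mul(Add(-21024, 23540), Pow(Add(26173, -16384), -1)) = Mul(2516, Pow(9789, -1)) = Mul(2516, Rational(1, 9789)) = Rational(2516, 9789)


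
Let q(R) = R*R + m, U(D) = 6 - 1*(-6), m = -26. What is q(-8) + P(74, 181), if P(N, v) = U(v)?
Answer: 50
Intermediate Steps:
U(D) = 12 (U(D) = 6 + 6 = 12)
P(N, v) = 12
q(R) = -26 + R² (q(R) = R*R - 26 = R² - 26 = -26 + R²)
q(-8) + P(74, 181) = (-26 + (-8)²) + 12 = (-26 + 64) + 12 = 38 + 12 = 50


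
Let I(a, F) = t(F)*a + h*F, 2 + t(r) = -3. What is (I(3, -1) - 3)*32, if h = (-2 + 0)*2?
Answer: -448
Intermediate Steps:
h = -4 (h = -2*2 = -4)
t(r) = -5 (t(r) = -2 - 3 = -5)
I(a, F) = -5*a - 4*F
(I(3, -1) - 3)*32 = ((-5*3 - 4*(-1)) - 3)*32 = ((-15 + 4) - 3)*32 = (-11 - 3)*32 = -14*32 = -448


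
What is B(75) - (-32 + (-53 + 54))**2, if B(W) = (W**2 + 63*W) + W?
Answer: 9464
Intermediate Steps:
B(W) = W**2 + 64*W
B(75) - (-32 + (-53 + 54))**2 = 75*(64 + 75) - (-32 + (-53 + 54))**2 = 75*139 - (-32 + 1)**2 = 10425 - 1*(-31)**2 = 10425 - 1*961 = 10425 - 961 = 9464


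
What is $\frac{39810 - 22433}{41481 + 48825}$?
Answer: $\frac{17377}{90306} \approx 0.19242$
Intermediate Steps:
$\frac{39810 - 22433}{41481 + 48825} = \frac{17377}{90306}$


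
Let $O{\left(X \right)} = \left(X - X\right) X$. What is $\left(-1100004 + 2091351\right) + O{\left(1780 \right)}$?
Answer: $991347$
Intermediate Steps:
$O{\left(X \right)} = 0$ ($O{\left(X \right)} = 0 X = 0$)
$\left(-1100004 + 2091351\right) + O{\left(1780 \right)} = \left(-1100004 + 2091351\right) + 0 = 991347 + 0 = 991347$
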